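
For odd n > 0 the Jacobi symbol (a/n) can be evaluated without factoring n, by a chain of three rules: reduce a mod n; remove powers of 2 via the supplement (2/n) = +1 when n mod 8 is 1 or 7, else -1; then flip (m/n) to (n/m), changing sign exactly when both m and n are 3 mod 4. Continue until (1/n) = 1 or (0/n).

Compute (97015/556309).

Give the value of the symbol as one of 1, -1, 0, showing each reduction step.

-1

reciprocity: (97015/556309) = +1·(556309/97015) since 97015 mod 4 = 3, 556309 mod 4 = 1; sign now +1
(556309/97015) = (71234/97015)   [reduce mod 97015]
71234 = 2^1·35617; (2/97015) = +1 since 97015 mod 8 = 7, so (71234/97015) = (+1)^1·(35617/97015); sign now +1
reciprocity: (35617/97015) = +1·(97015/35617) since 35617 mod 4 = 1, 97015 mod 4 = 3; sign now +1
(97015/35617) = (25781/35617)   [reduce mod 35617]
reciprocity: (25781/35617) = +1·(35617/25781) since 25781 mod 4 = 1, 35617 mod 4 = 1; sign now +1
(35617/25781) = (9836/25781)   [reduce mod 25781]
9836 = 2^2·2459; (2/25781) = -1 since 25781 mod 8 = 5, so (9836/25781) = (-1)^2·(2459/25781); sign now +1
reciprocity: (2459/25781) = +1·(25781/2459) since 2459 mod 4 = 3, 25781 mod 4 = 1; sign now +1
(25781/2459) = (1191/2459)   [reduce mod 2459]
reciprocity: (1191/2459) = -1·(2459/1191) since 1191 mod 4 = 3, 2459 mod 4 = 3; sign now -1
(2459/1191) = (77/1191)   [reduce mod 1191]
reciprocity: (77/1191) = +1·(1191/77) since 77 mod 4 = 1, 1191 mod 4 = 3; sign now -1
(1191/77) = (36/77)   [reduce mod 77]
36 = 2^2·9; (2/77) = -1 since 77 mod 8 = 5, so (36/77) = (-1)^2·(9/77); sign now -1
reciprocity: (9/77) = +1·(77/9) since 9 mod 4 = 1, 77 mod 4 = 1; sign now -1
(77/9) = (5/9)   [reduce mod 9]
reciprocity: (5/9) = +1·(9/5) since 5 mod 4 = 1, 9 mod 4 = 1; sign now -1
(9/5) = (4/5)   [reduce mod 5]
4 = 2^2·1; (2/5) = -1 since 5 mod 8 = 5, so (4/5) = (-1)^2·(1/5); sign now -1
(1/5) = 1; final value = sign = -1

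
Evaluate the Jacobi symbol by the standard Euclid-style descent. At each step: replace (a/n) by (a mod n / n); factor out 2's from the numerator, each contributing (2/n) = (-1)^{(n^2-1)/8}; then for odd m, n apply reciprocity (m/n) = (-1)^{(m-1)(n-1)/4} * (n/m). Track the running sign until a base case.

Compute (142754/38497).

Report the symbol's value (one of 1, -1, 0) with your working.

0

(142754/38497) = (27263/38497)   [reduce mod 38497]
reciprocity: (27263/38497) = +1·(38497/27263) since 27263 mod 4 = 3, 38497 mod 4 = 1; sign now +1
(38497/27263) = (11234/27263)   [reduce mod 27263]
11234 = 2^1·5617; (2/27263) = +1 since 27263 mod 8 = 7, so (11234/27263) = (+1)^1·(5617/27263); sign now +1
reciprocity: (5617/27263) = +1·(27263/5617) since 5617 mod 4 = 1, 27263 mod 4 = 3; sign now +1
(27263/5617) = (4795/5617)   [reduce mod 5617]
reciprocity: (4795/5617) = +1·(5617/4795) since 4795 mod 4 = 3, 5617 mod 4 = 1; sign now +1
(5617/4795) = (822/4795)   [reduce mod 4795]
822 = 2^1·411; (2/4795) = -1 since 4795 mod 8 = 3, so (822/4795) = (-1)^1·(411/4795); sign now -1
reciprocity: (411/4795) = -1·(4795/411) since 411 mod 4 = 3, 4795 mod 4 = 3; sign now +1
(4795/411) = (274/411)   [reduce mod 411]
274 = 2^1·137; (2/411) = -1 since 411 mod 8 = 3, so (274/411) = (-1)^1·(137/411); sign now -1
reciprocity: (137/411) = +1·(411/137) since 137 mod 4 = 1, 411 mod 4 = 3; sign now -1
(411/137) = (0/137)   [reduce mod 137]
(0/137) = 0   [gcd(a, n) > 1]; final value = 0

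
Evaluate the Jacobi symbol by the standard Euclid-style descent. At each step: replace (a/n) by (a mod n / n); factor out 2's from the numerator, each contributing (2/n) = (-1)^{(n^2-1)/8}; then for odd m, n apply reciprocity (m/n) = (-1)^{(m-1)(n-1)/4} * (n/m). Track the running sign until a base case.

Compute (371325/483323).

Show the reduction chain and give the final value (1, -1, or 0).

-1

reciprocity: (371325/483323) = +1·(483323/371325) since 371325 mod 4 = 1, 483323 mod 4 = 3; sign now +1
(483323/371325) = (111998/371325)   [reduce mod 371325]
111998 = 2^1·55999; (2/371325) = -1 since 371325 mod 8 = 5, so (111998/371325) = (-1)^1·(55999/371325); sign now -1
reciprocity: (55999/371325) = +1·(371325/55999) since 55999 mod 4 = 3, 371325 mod 4 = 1; sign now -1
(371325/55999) = (35331/55999)   [reduce mod 55999]
reciprocity: (35331/55999) = -1·(55999/35331) since 35331 mod 4 = 3, 55999 mod 4 = 3; sign now +1
(55999/35331) = (20668/35331)   [reduce mod 35331]
20668 = 2^2·5167; (2/35331) = -1 since 35331 mod 8 = 3, so (20668/35331) = (-1)^2·(5167/35331); sign now +1
reciprocity: (5167/35331) = -1·(35331/5167) since 5167 mod 4 = 3, 35331 mod 4 = 3; sign now -1
(35331/5167) = (4329/5167)   [reduce mod 5167]
reciprocity: (4329/5167) = +1·(5167/4329) since 4329 mod 4 = 1, 5167 mod 4 = 3; sign now -1
(5167/4329) = (838/4329)   [reduce mod 4329]
838 = 2^1·419; (2/4329) = +1 since 4329 mod 8 = 1, so (838/4329) = (+1)^1·(419/4329); sign now -1
reciprocity: (419/4329) = +1·(4329/419) since 419 mod 4 = 3, 4329 mod 4 = 1; sign now -1
(4329/419) = (139/419)   [reduce mod 419]
reciprocity: (139/419) = -1·(419/139) since 139 mod 4 = 3, 419 mod 4 = 3; sign now +1
(419/139) = (2/139)   [reduce mod 139]
2 = 2^1·1; (2/139) = -1 since 139 mod 8 = 3, so (2/139) = (-1)^1·(1/139); sign now -1
(1/139) = 1; final value = sign = -1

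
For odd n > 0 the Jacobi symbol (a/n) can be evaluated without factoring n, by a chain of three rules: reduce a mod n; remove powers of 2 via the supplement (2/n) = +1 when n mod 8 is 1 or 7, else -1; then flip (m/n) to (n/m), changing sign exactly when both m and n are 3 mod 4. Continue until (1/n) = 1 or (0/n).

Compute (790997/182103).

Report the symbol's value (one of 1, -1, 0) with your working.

(790997/182103) = (62585/182103)   [reduce mod 182103]
reciprocity: (62585/182103) = +1·(182103/62585) since 62585 mod 4 = 1, 182103 mod 4 = 3; sign now +1
(182103/62585) = (56933/62585)   [reduce mod 62585]
reciprocity: (56933/62585) = +1·(62585/56933) since 56933 mod 4 = 1, 62585 mod 4 = 1; sign now +1
(62585/56933) = (5652/56933)   [reduce mod 56933]
5652 = 2^2·1413; (2/56933) = -1 since 56933 mod 8 = 5, so (5652/56933) = (-1)^2·(1413/56933); sign now +1
reciprocity: (1413/56933) = +1·(56933/1413) since 1413 mod 4 = 1, 56933 mod 4 = 1; sign now +1
(56933/1413) = (413/1413)   [reduce mod 1413]
reciprocity: (413/1413) = +1·(1413/413) since 413 mod 4 = 1, 1413 mod 4 = 1; sign now +1
(1413/413) = (174/413)   [reduce mod 413]
174 = 2^1·87; (2/413) = -1 since 413 mod 8 = 5, so (174/413) = (-1)^1·(87/413); sign now -1
reciprocity: (87/413) = +1·(413/87) since 87 mod 4 = 3, 413 mod 4 = 1; sign now -1
(413/87) = (65/87)   [reduce mod 87]
reciprocity: (65/87) = +1·(87/65) since 65 mod 4 = 1, 87 mod 4 = 3; sign now -1
(87/65) = (22/65)   [reduce mod 65]
22 = 2^1·11; (2/65) = +1 since 65 mod 8 = 1, so (22/65) = (+1)^1·(11/65); sign now -1
reciprocity: (11/65) = +1·(65/11) since 11 mod 4 = 3, 65 mod 4 = 1; sign now -1
(65/11) = (10/11)   [reduce mod 11]
10 = 2^1·5; (2/11) = -1 since 11 mod 8 = 3, so (10/11) = (-1)^1·(5/11); sign now +1
reciprocity: (5/11) = +1·(11/5) since 5 mod 4 = 1, 11 mod 4 = 3; sign now +1
(11/5) = (1/5)   [reduce mod 5]
(1/5) = 1; final value = sign = +1

1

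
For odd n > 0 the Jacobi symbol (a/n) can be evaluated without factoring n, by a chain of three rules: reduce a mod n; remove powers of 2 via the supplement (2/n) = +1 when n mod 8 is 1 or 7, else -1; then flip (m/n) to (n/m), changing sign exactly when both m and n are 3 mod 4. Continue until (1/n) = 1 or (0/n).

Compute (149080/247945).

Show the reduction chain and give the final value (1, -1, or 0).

factor out 2^3: 149080 = 2^3·18635; with 247945 mod 8 = 1, (2/247945) = +1; sign now +1; continue with (18635/247945)
flip (18635/247945) -> (247945/18635): both odd, 18635 mod 4 = 3, 247945 mod 4 = 1, so the flip contributes +1; sign now +1
(247945/18635): 247945 mod 18635 = 5690, so (247945/18635) = (5690/18635)
factor out 2^1: 5690 = 2^1·2845; with 18635 mod 8 = 3, (2/18635) = -1; sign now -1; continue with (2845/18635)
flip (2845/18635) -> (18635/2845): both odd, 2845 mod 4 = 1, 18635 mod 4 = 3, so the flip contributes +1; sign now -1
(18635/2845): 18635 mod 2845 = 1565, so (18635/2845) = (1565/2845)
flip (1565/2845) -> (2845/1565): both odd, 1565 mod 4 = 1, 2845 mod 4 = 1, so the flip contributes +1; sign now -1
(2845/1565): 2845 mod 1565 = 1280, so (2845/1565) = (1280/1565)
factor out 2^8: 1280 = 2^8·5; with 1565 mod 8 = 5, (2/1565) = -1; sign now -1; continue with (5/1565)
flip (5/1565) -> (1565/5): both odd, 5 mod 4 = 1, 1565 mod 4 = 1, so the flip contributes +1; sign now -1
(1565/5): 1565 mod 5 = 0, so (1565/5) = (0/5)
reached (0/5); gcd(a, n) > 1, so (0/5) = 0 and the symbol is 0

0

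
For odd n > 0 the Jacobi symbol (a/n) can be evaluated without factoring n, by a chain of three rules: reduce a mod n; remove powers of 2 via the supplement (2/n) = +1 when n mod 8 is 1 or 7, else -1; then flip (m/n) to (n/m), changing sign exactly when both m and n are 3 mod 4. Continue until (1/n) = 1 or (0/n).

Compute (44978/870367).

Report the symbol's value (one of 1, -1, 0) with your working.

-1

factor out 2^1: 44978 = 2^1·22489; with 870367 mod 8 = 7, (2/870367) = +1; sign now +1; continue with (22489/870367)
flip (22489/870367) -> (870367/22489): both odd, 22489 mod 4 = 1, 870367 mod 4 = 3, so the flip contributes +1; sign now +1
(870367/22489): 870367 mod 22489 = 15785, so (870367/22489) = (15785/22489)
flip (15785/22489) -> (22489/15785): both odd, 15785 mod 4 = 1, 22489 mod 4 = 1, so the flip contributes +1; sign now +1
(22489/15785): 22489 mod 15785 = 6704, so (22489/15785) = (6704/15785)
factor out 2^4: 6704 = 2^4·419; with 15785 mod 8 = 1, (2/15785) = +1; sign now +1; continue with (419/15785)
flip (419/15785) -> (15785/419): both odd, 419 mod 4 = 3, 15785 mod 4 = 1, so the flip contributes +1; sign now +1
(15785/419): 15785 mod 419 = 282, so (15785/419) = (282/419)
factor out 2^1: 282 = 2^1·141; with 419 mod 8 = 3, (2/419) = -1; sign now -1; continue with (141/419)
flip (141/419) -> (419/141): both odd, 141 mod 4 = 1, 419 mod 4 = 3, so the flip contributes +1; sign now -1
(419/141): 419 mod 141 = 137, so (419/141) = (137/141)
flip (137/141) -> (141/137): both odd, 137 mod 4 = 1, 141 mod 4 = 1, so the flip contributes +1; sign now -1
(141/137): 141 mod 137 = 4, so (141/137) = (4/137)
factor out 2^2: 4 = 2^2·1; with 137 mod 8 = 1, (2/137) = +1; sign now -1; continue with (1/137)
reached (1/137) = 1, so the symbol is -1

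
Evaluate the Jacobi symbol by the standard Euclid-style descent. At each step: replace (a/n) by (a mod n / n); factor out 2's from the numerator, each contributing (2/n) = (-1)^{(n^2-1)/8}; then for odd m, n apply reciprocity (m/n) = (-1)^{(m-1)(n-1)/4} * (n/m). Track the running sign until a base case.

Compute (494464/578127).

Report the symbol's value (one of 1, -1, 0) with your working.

factor out 2^7: 494464 = 2^7·3863; with 578127 mod 8 = 7, (2/578127) = +1; sign now +1; continue with (3863/578127)
flip (3863/578127) -> (578127/3863): both odd, 3863 mod 4 = 3, 578127 mod 4 = 3, so the flip contributes -1; sign now -1
(578127/3863): 578127 mod 3863 = 2540, so (578127/3863) = (2540/3863)
factor out 2^2: 2540 = 2^2·635; with 3863 mod 8 = 7, (2/3863) = +1; sign now -1; continue with (635/3863)
flip (635/3863) -> (3863/635): both odd, 635 mod 4 = 3, 3863 mod 4 = 3, so the flip contributes -1; sign now +1
(3863/635): 3863 mod 635 = 53, so (3863/635) = (53/635)
flip (53/635) -> (635/53): both odd, 53 mod 4 = 1, 635 mod 4 = 3, so the flip contributes +1; sign now +1
(635/53): 635 mod 53 = 52, so (635/53) = (52/53)
factor out 2^2: 52 = 2^2·13; with 53 mod 8 = 5, (2/53) = -1; sign now +1; continue with (13/53)
flip (13/53) -> (53/13): both odd, 13 mod 4 = 1, 53 mod 4 = 1, so the flip contributes +1; sign now +1
(53/13): 53 mod 13 = 1, so (53/13) = (1/13)
reached (1/13) = 1, so the symbol is +1

1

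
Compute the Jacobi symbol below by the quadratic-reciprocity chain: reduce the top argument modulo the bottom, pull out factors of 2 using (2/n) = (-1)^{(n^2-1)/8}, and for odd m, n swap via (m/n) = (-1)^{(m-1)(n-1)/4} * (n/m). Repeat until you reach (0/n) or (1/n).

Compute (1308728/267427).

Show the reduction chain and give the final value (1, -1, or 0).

0

(1308728/267427): 1308728 mod 267427 = 239020, so (1308728/267427) = (239020/267427)
factor out 2^2: 239020 = 2^2·59755; with 267427 mod 8 = 3, (2/267427) = -1; sign now +1; continue with (59755/267427)
flip (59755/267427) -> (267427/59755): both odd, 59755 mod 4 = 3, 267427 mod 4 = 3, so the flip contributes -1; sign now -1
(267427/59755): 267427 mod 59755 = 28407, so (267427/59755) = (28407/59755)
flip (28407/59755) -> (59755/28407): both odd, 28407 mod 4 = 3, 59755 mod 4 = 3, so the flip contributes -1; sign now +1
(59755/28407): 59755 mod 28407 = 2941, so (59755/28407) = (2941/28407)
flip (2941/28407) -> (28407/2941): both odd, 2941 mod 4 = 1, 28407 mod 4 = 3, so the flip contributes +1; sign now +1
(28407/2941): 28407 mod 2941 = 1938, so (28407/2941) = (1938/2941)
factor out 2^1: 1938 = 2^1·969; with 2941 mod 8 = 5, (2/2941) = -1; sign now -1; continue with (969/2941)
flip (969/2941) -> (2941/969): both odd, 969 mod 4 = 1, 2941 mod 4 = 1, so the flip contributes +1; sign now -1
(2941/969): 2941 mod 969 = 34, so (2941/969) = (34/969)
factor out 2^1: 34 = 2^1·17; with 969 mod 8 = 1, (2/969) = +1; sign now -1; continue with (17/969)
flip (17/969) -> (969/17): both odd, 17 mod 4 = 1, 969 mod 4 = 1, so the flip contributes +1; sign now -1
(969/17): 969 mod 17 = 0, so (969/17) = (0/17)
reached (0/17); gcd(a, n) > 1, so (0/17) = 0 and the symbol is 0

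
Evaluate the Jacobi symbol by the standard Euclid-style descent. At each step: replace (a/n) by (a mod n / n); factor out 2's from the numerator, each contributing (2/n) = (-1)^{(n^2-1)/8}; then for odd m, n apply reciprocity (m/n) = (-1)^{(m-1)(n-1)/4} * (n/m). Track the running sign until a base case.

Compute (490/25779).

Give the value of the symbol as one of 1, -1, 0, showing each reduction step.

490 = 2^1·245; (2/25779) = -1 since 25779 mod 8 = 3, so (490/25779) = (-1)^1·(245/25779); sign now -1
reciprocity: (245/25779) = +1·(25779/245) since 245 mod 4 = 1, 25779 mod 4 = 3; sign now -1
(25779/245) = (54/245)   [reduce mod 245]
54 = 2^1·27; (2/245) = -1 since 245 mod 8 = 5, so (54/245) = (-1)^1·(27/245); sign now +1
reciprocity: (27/245) = +1·(245/27) since 27 mod 4 = 3, 245 mod 4 = 1; sign now +1
(245/27) = (2/27)   [reduce mod 27]
2 = 2^1·1; (2/27) = -1 since 27 mod 8 = 3, so (2/27) = (-1)^1·(1/27); sign now -1
(1/27) = 1; final value = sign = -1

-1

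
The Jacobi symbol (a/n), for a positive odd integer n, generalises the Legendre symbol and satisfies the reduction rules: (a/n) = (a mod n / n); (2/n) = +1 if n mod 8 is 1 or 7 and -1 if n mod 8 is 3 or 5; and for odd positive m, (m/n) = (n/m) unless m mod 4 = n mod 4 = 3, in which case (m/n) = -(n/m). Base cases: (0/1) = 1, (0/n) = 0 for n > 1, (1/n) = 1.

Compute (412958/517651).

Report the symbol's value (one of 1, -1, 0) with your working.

factor out 2^1: 412958 = 2^1·206479; with 517651 mod 8 = 3, (2/517651) = -1; sign now -1; continue with (206479/517651)
flip (206479/517651) -> (517651/206479): both odd, 206479 mod 4 = 3, 517651 mod 4 = 3, so the flip contributes -1; sign now +1
(517651/206479): 517651 mod 206479 = 104693, so (517651/206479) = (104693/206479)
flip (104693/206479) -> (206479/104693): both odd, 104693 mod 4 = 1, 206479 mod 4 = 3, so the flip contributes +1; sign now +1
(206479/104693): 206479 mod 104693 = 101786, so (206479/104693) = (101786/104693)
factor out 2^1: 101786 = 2^1·50893; with 104693 mod 8 = 5, (2/104693) = -1; sign now -1; continue with (50893/104693)
flip (50893/104693) -> (104693/50893): both odd, 50893 mod 4 = 1, 104693 mod 4 = 1, so the flip contributes +1; sign now -1
(104693/50893): 104693 mod 50893 = 2907, so (104693/50893) = (2907/50893)
flip (2907/50893) -> (50893/2907): both odd, 2907 mod 4 = 3, 50893 mod 4 = 1, so the flip contributes +1; sign now -1
(50893/2907): 50893 mod 2907 = 1474, so (50893/2907) = (1474/2907)
factor out 2^1: 1474 = 2^1·737; with 2907 mod 8 = 3, (2/2907) = -1; sign now +1; continue with (737/2907)
flip (737/2907) -> (2907/737): both odd, 737 mod 4 = 1, 2907 mod 4 = 3, so the flip contributes +1; sign now +1
(2907/737): 2907 mod 737 = 696, so (2907/737) = (696/737)
factor out 2^3: 696 = 2^3·87; with 737 mod 8 = 1, (2/737) = +1; sign now +1; continue with (87/737)
flip (87/737) -> (737/87): both odd, 87 mod 4 = 3, 737 mod 4 = 1, so the flip contributes +1; sign now +1
(737/87): 737 mod 87 = 41, so (737/87) = (41/87)
flip (41/87) -> (87/41): both odd, 41 mod 4 = 1, 87 mod 4 = 3, so the flip contributes +1; sign now +1
(87/41): 87 mod 41 = 5, so (87/41) = (5/41)
flip (5/41) -> (41/5): both odd, 5 mod 4 = 1, 41 mod 4 = 1, so the flip contributes +1; sign now +1
(41/5): 41 mod 5 = 1, so (41/5) = (1/5)
reached (1/5) = 1, so the symbol is +1

1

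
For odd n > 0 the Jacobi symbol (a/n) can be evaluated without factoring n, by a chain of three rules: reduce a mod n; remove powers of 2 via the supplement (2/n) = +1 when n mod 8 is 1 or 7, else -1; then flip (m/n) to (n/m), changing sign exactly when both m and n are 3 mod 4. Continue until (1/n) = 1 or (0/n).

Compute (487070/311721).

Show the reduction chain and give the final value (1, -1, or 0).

(487070/311721) = (175349/311721)   [reduce mod 311721]
reciprocity: (175349/311721) = +1·(311721/175349) since 175349 mod 4 = 1, 311721 mod 4 = 1; sign now +1
(311721/175349) = (136372/175349)   [reduce mod 175349]
136372 = 2^2·34093; (2/175349) = -1 since 175349 mod 8 = 5, so (136372/175349) = (-1)^2·(34093/175349); sign now +1
reciprocity: (34093/175349) = +1·(175349/34093) since 34093 mod 4 = 1, 175349 mod 4 = 1; sign now +1
(175349/34093) = (4884/34093)   [reduce mod 34093]
4884 = 2^2·1221; (2/34093) = -1 since 34093 mod 8 = 5, so (4884/34093) = (-1)^2·(1221/34093); sign now +1
reciprocity: (1221/34093) = +1·(34093/1221) since 1221 mod 4 = 1, 34093 mod 4 = 1; sign now +1
(34093/1221) = (1126/1221)   [reduce mod 1221]
1126 = 2^1·563; (2/1221) = -1 since 1221 mod 8 = 5, so (1126/1221) = (-1)^1·(563/1221); sign now -1
reciprocity: (563/1221) = +1·(1221/563) since 563 mod 4 = 3, 1221 mod 4 = 1; sign now -1
(1221/563) = (95/563)   [reduce mod 563]
reciprocity: (95/563) = -1·(563/95) since 95 mod 4 = 3, 563 mod 4 = 3; sign now +1
(563/95) = (88/95)   [reduce mod 95]
88 = 2^3·11; (2/95) = +1 since 95 mod 8 = 7, so (88/95) = (+1)^3·(11/95); sign now +1
reciprocity: (11/95) = -1·(95/11) since 11 mod 4 = 3, 95 mod 4 = 3; sign now -1
(95/11) = (7/11)   [reduce mod 11]
reciprocity: (7/11) = -1·(11/7) since 7 mod 4 = 3, 11 mod 4 = 3; sign now +1
(11/7) = (4/7)   [reduce mod 7]
4 = 2^2·1; (2/7) = +1 since 7 mod 8 = 7, so (4/7) = (+1)^2·(1/7); sign now +1
(1/7) = 1; final value = sign = +1

1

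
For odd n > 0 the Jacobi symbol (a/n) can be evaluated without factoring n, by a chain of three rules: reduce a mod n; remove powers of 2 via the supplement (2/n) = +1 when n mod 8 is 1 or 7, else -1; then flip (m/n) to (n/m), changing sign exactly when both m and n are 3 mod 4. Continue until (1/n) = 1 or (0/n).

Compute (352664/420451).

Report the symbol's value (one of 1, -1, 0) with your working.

factor out 2^3: 352664 = 2^3·44083; with 420451 mod 8 = 3, (2/420451) = -1; sign now -1; continue with (44083/420451)
flip (44083/420451) -> (420451/44083): both odd, 44083 mod 4 = 3, 420451 mod 4 = 3, so the flip contributes -1; sign now +1
(420451/44083): 420451 mod 44083 = 23704, so (420451/44083) = (23704/44083)
factor out 2^3: 23704 = 2^3·2963; with 44083 mod 8 = 3, (2/44083) = -1; sign now -1; continue with (2963/44083)
flip (2963/44083) -> (44083/2963): both odd, 2963 mod 4 = 3, 44083 mod 4 = 3, so the flip contributes -1; sign now +1
(44083/2963): 44083 mod 2963 = 2601, so (44083/2963) = (2601/2963)
flip (2601/2963) -> (2963/2601): both odd, 2601 mod 4 = 1, 2963 mod 4 = 3, so the flip contributes +1; sign now +1
(2963/2601): 2963 mod 2601 = 362, so (2963/2601) = (362/2601)
factor out 2^1: 362 = 2^1·181; with 2601 mod 8 = 1, (2/2601) = +1; sign now +1; continue with (181/2601)
flip (181/2601) -> (2601/181): both odd, 181 mod 4 = 1, 2601 mod 4 = 1, so the flip contributes +1; sign now +1
(2601/181): 2601 mod 181 = 67, so (2601/181) = (67/181)
flip (67/181) -> (181/67): both odd, 67 mod 4 = 3, 181 mod 4 = 1, so the flip contributes +1; sign now +1
(181/67): 181 mod 67 = 47, so (181/67) = (47/67)
flip (47/67) -> (67/47): both odd, 47 mod 4 = 3, 67 mod 4 = 3, so the flip contributes -1; sign now -1
(67/47): 67 mod 47 = 20, so (67/47) = (20/47)
factor out 2^2: 20 = 2^2·5; with 47 mod 8 = 7, (2/47) = +1; sign now -1; continue with (5/47)
flip (5/47) -> (47/5): both odd, 5 mod 4 = 1, 47 mod 4 = 3, so the flip contributes +1; sign now -1
(47/5): 47 mod 5 = 2, so (47/5) = (2/5)
factor out 2^1: 2 = 2^1·1; with 5 mod 8 = 5, (2/5) = -1; sign now +1; continue with (1/5)
reached (1/5) = 1, so the symbol is +1

1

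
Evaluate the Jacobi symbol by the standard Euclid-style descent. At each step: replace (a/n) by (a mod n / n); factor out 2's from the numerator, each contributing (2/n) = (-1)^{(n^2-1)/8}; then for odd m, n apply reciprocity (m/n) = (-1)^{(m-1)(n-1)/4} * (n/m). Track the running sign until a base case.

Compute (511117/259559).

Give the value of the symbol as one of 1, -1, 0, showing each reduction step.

(511117/259559): 511117 mod 259559 = 251558, so (511117/259559) = (251558/259559)
factor out 2^1: 251558 = 2^1·125779; with 259559 mod 8 = 7, (2/259559) = +1; sign now +1; continue with (125779/259559)
flip (125779/259559) -> (259559/125779): both odd, 125779 mod 4 = 3, 259559 mod 4 = 3, so the flip contributes -1; sign now -1
(259559/125779): 259559 mod 125779 = 8001, so (259559/125779) = (8001/125779)
flip (8001/125779) -> (125779/8001): both odd, 8001 mod 4 = 1, 125779 mod 4 = 3, so the flip contributes +1; sign now -1
(125779/8001): 125779 mod 8001 = 5764, so (125779/8001) = (5764/8001)
factor out 2^2: 5764 = 2^2·1441; with 8001 mod 8 = 1, (2/8001) = +1; sign now -1; continue with (1441/8001)
flip (1441/8001) -> (8001/1441): both odd, 1441 mod 4 = 1, 8001 mod 4 = 1, so the flip contributes +1; sign now -1
(8001/1441): 8001 mod 1441 = 796, so (8001/1441) = (796/1441)
factor out 2^2: 796 = 2^2·199; with 1441 mod 8 = 1, (2/1441) = +1; sign now -1; continue with (199/1441)
flip (199/1441) -> (1441/199): both odd, 199 mod 4 = 3, 1441 mod 4 = 1, so the flip contributes +1; sign now -1
(1441/199): 1441 mod 199 = 48, so (1441/199) = (48/199)
factor out 2^4: 48 = 2^4·3; with 199 mod 8 = 7, (2/199) = +1; sign now -1; continue with (3/199)
flip (3/199) -> (199/3): both odd, 3 mod 4 = 3, 199 mod 4 = 3, so the flip contributes -1; sign now +1
(199/3): 199 mod 3 = 1, so (199/3) = (1/3)
reached (1/3) = 1, so the symbol is +1

1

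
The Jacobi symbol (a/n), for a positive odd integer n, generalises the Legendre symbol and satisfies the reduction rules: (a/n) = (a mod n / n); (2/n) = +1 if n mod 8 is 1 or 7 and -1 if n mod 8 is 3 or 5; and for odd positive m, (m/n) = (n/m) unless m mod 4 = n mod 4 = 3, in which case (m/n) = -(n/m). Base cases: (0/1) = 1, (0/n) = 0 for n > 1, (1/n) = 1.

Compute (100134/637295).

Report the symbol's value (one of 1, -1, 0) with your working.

factor out 2^1: 100134 = 2^1·50067; with 637295 mod 8 = 7, (2/637295) = +1; sign now +1; continue with (50067/637295)
flip (50067/637295) -> (637295/50067): both odd, 50067 mod 4 = 3, 637295 mod 4 = 3, so the flip contributes -1; sign now -1
(637295/50067): 637295 mod 50067 = 36491, so (637295/50067) = (36491/50067)
flip (36491/50067) -> (50067/36491): both odd, 36491 mod 4 = 3, 50067 mod 4 = 3, so the flip contributes -1; sign now +1
(50067/36491): 50067 mod 36491 = 13576, so (50067/36491) = (13576/36491)
factor out 2^3: 13576 = 2^3·1697; with 36491 mod 8 = 3, (2/36491) = -1; sign now -1; continue with (1697/36491)
flip (1697/36491) -> (36491/1697): both odd, 1697 mod 4 = 1, 36491 mod 4 = 3, so the flip contributes +1; sign now -1
(36491/1697): 36491 mod 1697 = 854, so (36491/1697) = (854/1697)
factor out 2^1: 854 = 2^1·427; with 1697 mod 8 = 1, (2/1697) = +1; sign now -1; continue with (427/1697)
flip (427/1697) -> (1697/427): both odd, 427 mod 4 = 3, 1697 mod 4 = 1, so the flip contributes +1; sign now -1
(1697/427): 1697 mod 427 = 416, so (1697/427) = (416/427)
factor out 2^5: 416 = 2^5·13; with 427 mod 8 = 3, (2/427) = -1; sign now +1; continue with (13/427)
flip (13/427) -> (427/13): both odd, 13 mod 4 = 1, 427 mod 4 = 3, so the flip contributes +1; sign now +1
(427/13): 427 mod 13 = 11, so (427/13) = (11/13)
flip (11/13) -> (13/11): both odd, 11 mod 4 = 3, 13 mod 4 = 1, so the flip contributes +1; sign now +1
(13/11): 13 mod 11 = 2, so (13/11) = (2/11)
factor out 2^1: 2 = 2^1·1; with 11 mod 8 = 3, (2/11) = -1; sign now -1; continue with (1/11)
reached (1/11) = 1, so the symbol is -1

-1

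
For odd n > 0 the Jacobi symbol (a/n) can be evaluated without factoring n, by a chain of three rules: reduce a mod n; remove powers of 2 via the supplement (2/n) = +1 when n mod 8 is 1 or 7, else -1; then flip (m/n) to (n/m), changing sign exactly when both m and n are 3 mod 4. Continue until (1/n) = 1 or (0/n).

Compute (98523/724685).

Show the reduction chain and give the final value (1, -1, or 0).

-1

reciprocity: (98523/724685) = +1·(724685/98523) since 98523 mod 4 = 3, 724685 mod 4 = 1; sign now +1
(724685/98523) = (35024/98523)   [reduce mod 98523]
35024 = 2^4·2189; (2/98523) = -1 since 98523 mod 8 = 3, so (35024/98523) = (-1)^4·(2189/98523); sign now +1
reciprocity: (2189/98523) = +1·(98523/2189) since 2189 mod 4 = 1, 98523 mod 4 = 3; sign now +1
(98523/2189) = (18/2189)   [reduce mod 2189]
18 = 2^1·9; (2/2189) = -1 since 2189 mod 8 = 5, so (18/2189) = (-1)^1·(9/2189); sign now -1
reciprocity: (9/2189) = +1·(2189/9) since 9 mod 4 = 1, 2189 mod 4 = 1; sign now -1
(2189/9) = (2/9)   [reduce mod 9]
2 = 2^1·1; (2/9) = +1 since 9 mod 8 = 1, so (2/9) = (+1)^1·(1/9); sign now -1
(1/9) = 1; final value = sign = -1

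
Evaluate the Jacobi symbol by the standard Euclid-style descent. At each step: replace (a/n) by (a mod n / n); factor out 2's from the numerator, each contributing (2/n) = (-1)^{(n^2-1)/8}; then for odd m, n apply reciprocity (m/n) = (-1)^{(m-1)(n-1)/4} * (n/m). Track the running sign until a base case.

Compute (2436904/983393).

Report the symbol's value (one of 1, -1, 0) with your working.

0

(2436904/983393): 2436904 mod 983393 = 470118, so (2436904/983393) = (470118/983393)
factor out 2^1: 470118 = 2^1·235059; with 983393 mod 8 = 1, (2/983393) = +1; sign now +1; continue with (235059/983393)
flip (235059/983393) -> (983393/235059): both odd, 235059 mod 4 = 3, 983393 mod 4 = 1, so the flip contributes +1; sign now +1
(983393/235059): 983393 mod 235059 = 43157, so (983393/235059) = (43157/235059)
flip (43157/235059) -> (235059/43157): both odd, 43157 mod 4 = 1, 235059 mod 4 = 3, so the flip contributes +1; sign now +1
(235059/43157): 235059 mod 43157 = 19274, so (235059/43157) = (19274/43157)
factor out 2^1: 19274 = 2^1·9637; with 43157 mod 8 = 5, (2/43157) = -1; sign now -1; continue with (9637/43157)
flip (9637/43157) -> (43157/9637): both odd, 9637 mod 4 = 1, 43157 mod 4 = 1, so the flip contributes +1; sign now -1
(43157/9637): 43157 mod 9637 = 4609, so (43157/9637) = (4609/9637)
flip (4609/9637) -> (9637/4609): both odd, 4609 mod 4 = 1, 9637 mod 4 = 1, so the flip contributes +1; sign now -1
(9637/4609): 9637 mod 4609 = 419, so (9637/4609) = (419/4609)
flip (419/4609) -> (4609/419): both odd, 419 mod 4 = 3, 4609 mod 4 = 1, so the flip contributes +1; sign now -1
(4609/419): 4609 mod 419 = 0, so (4609/419) = (0/419)
reached (0/419); gcd(a, n) > 1, so (0/419) = 0 and the symbol is 0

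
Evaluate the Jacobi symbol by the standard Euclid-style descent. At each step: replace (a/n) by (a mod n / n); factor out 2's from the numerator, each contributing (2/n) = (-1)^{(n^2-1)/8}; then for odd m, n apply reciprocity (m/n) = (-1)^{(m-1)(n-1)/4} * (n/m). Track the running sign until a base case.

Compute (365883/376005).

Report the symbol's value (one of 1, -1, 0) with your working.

reciprocity: (365883/376005) = +1·(376005/365883) since 365883 mod 4 = 3, 376005 mod 4 = 1; sign now +1
(376005/365883) = (10122/365883)   [reduce mod 365883]
10122 = 2^1·5061; (2/365883) = -1 since 365883 mod 8 = 3, so (10122/365883) = (-1)^1·(5061/365883); sign now -1
reciprocity: (5061/365883) = +1·(365883/5061) since 5061 mod 4 = 1, 365883 mod 4 = 3; sign now -1
(365883/5061) = (1491/5061)   [reduce mod 5061]
reciprocity: (1491/5061) = +1·(5061/1491) since 1491 mod 4 = 3, 5061 mod 4 = 1; sign now -1
(5061/1491) = (588/1491)   [reduce mod 1491]
588 = 2^2·147; (2/1491) = -1 since 1491 mod 8 = 3, so (588/1491) = (-1)^2·(147/1491); sign now -1
reciprocity: (147/1491) = -1·(1491/147) since 147 mod 4 = 3, 1491 mod 4 = 3; sign now +1
(1491/147) = (21/147)   [reduce mod 147]
reciprocity: (21/147) = +1·(147/21) since 21 mod 4 = 1, 147 mod 4 = 3; sign now +1
(147/21) = (0/21)   [reduce mod 21]
(0/21) = 0   [gcd(a, n) > 1]; final value = 0

0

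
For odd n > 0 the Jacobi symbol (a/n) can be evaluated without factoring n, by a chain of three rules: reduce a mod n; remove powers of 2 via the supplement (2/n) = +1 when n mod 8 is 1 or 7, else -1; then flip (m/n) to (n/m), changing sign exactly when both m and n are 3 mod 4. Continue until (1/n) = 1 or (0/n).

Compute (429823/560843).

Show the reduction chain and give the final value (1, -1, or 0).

reciprocity: (429823/560843) = -1·(560843/429823) since 429823 mod 4 = 3, 560843 mod 4 = 3; sign now -1
(560843/429823) = (131020/429823)   [reduce mod 429823]
131020 = 2^2·32755; (2/429823) = +1 since 429823 mod 8 = 7, so (131020/429823) = (+1)^2·(32755/429823); sign now -1
reciprocity: (32755/429823) = -1·(429823/32755) since 32755 mod 4 = 3, 429823 mod 4 = 3; sign now +1
(429823/32755) = (4008/32755)   [reduce mod 32755]
4008 = 2^3·501; (2/32755) = -1 since 32755 mod 8 = 3, so (4008/32755) = (-1)^3·(501/32755); sign now -1
reciprocity: (501/32755) = +1·(32755/501) since 501 mod 4 = 1, 32755 mod 4 = 3; sign now -1
(32755/501) = (190/501)   [reduce mod 501]
190 = 2^1·95; (2/501) = -1 since 501 mod 8 = 5, so (190/501) = (-1)^1·(95/501); sign now +1
reciprocity: (95/501) = +1·(501/95) since 95 mod 4 = 3, 501 mod 4 = 1; sign now +1
(501/95) = (26/95)   [reduce mod 95]
26 = 2^1·13; (2/95) = +1 since 95 mod 8 = 7, so (26/95) = (+1)^1·(13/95); sign now +1
reciprocity: (13/95) = +1·(95/13) since 13 mod 4 = 1, 95 mod 4 = 3; sign now +1
(95/13) = (4/13)   [reduce mod 13]
4 = 2^2·1; (2/13) = -1 since 13 mod 8 = 5, so (4/13) = (-1)^2·(1/13); sign now +1
(1/13) = 1; final value = sign = +1

1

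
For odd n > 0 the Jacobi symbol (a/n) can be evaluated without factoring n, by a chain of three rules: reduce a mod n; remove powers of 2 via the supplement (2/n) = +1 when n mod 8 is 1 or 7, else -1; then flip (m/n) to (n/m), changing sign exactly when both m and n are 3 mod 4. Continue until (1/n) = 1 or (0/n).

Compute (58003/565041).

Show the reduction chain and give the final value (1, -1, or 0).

reciprocity: (58003/565041) = +1·(565041/58003) since 58003 mod 4 = 3, 565041 mod 4 = 1; sign now +1
(565041/58003) = (43014/58003)   [reduce mod 58003]
43014 = 2^1·21507; (2/58003) = -1 since 58003 mod 8 = 3, so (43014/58003) = (-1)^1·(21507/58003); sign now -1
reciprocity: (21507/58003) = -1·(58003/21507) since 21507 mod 4 = 3, 58003 mod 4 = 3; sign now +1
(58003/21507) = (14989/21507)   [reduce mod 21507]
reciprocity: (14989/21507) = +1·(21507/14989) since 14989 mod 4 = 1, 21507 mod 4 = 3; sign now +1
(21507/14989) = (6518/14989)   [reduce mod 14989]
6518 = 2^1·3259; (2/14989) = -1 since 14989 mod 8 = 5, so (6518/14989) = (-1)^1·(3259/14989); sign now -1
reciprocity: (3259/14989) = +1·(14989/3259) since 3259 mod 4 = 3, 14989 mod 4 = 1; sign now -1
(14989/3259) = (1953/3259)   [reduce mod 3259]
reciprocity: (1953/3259) = +1·(3259/1953) since 1953 mod 4 = 1, 3259 mod 4 = 3; sign now -1
(3259/1953) = (1306/1953)   [reduce mod 1953]
1306 = 2^1·653; (2/1953) = +1 since 1953 mod 8 = 1, so (1306/1953) = (+1)^1·(653/1953); sign now -1
reciprocity: (653/1953) = +1·(1953/653) since 653 mod 4 = 1, 1953 mod 4 = 1; sign now -1
(1953/653) = (647/653)   [reduce mod 653]
reciprocity: (647/653) = +1·(653/647) since 647 mod 4 = 3, 653 mod 4 = 1; sign now -1
(653/647) = (6/647)   [reduce mod 647]
6 = 2^1·3; (2/647) = +1 since 647 mod 8 = 7, so (6/647) = (+1)^1·(3/647); sign now -1
reciprocity: (3/647) = -1·(647/3) since 3 mod 4 = 3, 647 mod 4 = 3; sign now +1
(647/3) = (2/3)   [reduce mod 3]
2 = 2^1·1; (2/3) = -1 since 3 mod 8 = 3, so (2/3) = (-1)^1·(1/3); sign now -1
(1/3) = 1; final value = sign = -1

-1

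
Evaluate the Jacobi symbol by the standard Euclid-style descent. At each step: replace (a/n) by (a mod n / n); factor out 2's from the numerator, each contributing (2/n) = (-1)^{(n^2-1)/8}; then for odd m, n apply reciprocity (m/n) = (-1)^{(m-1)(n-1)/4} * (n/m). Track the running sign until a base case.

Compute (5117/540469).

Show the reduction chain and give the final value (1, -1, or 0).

-1

reciprocity: (5117/540469) = +1·(540469/5117) since 5117 mod 4 = 1, 540469 mod 4 = 1; sign now +1
(540469/5117) = (3184/5117)   [reduce mod 5117]
3184 = 2^4·199; (2/5117) = -1 since 5117 mod 8 = 5, so (3184/5117) = (-1)^4·(199/5117); sign now +1
reciprocity: (199/5117) = +1·(5117/199) since 199 mod 4 = 3, 5117 mod 4 = 1; sign now +1
(5117/199) = (142/199)   [reduce mod 199]
142 = 2^1·71; (2/199) = +1 since 199 mod 8 = 7, so (142/199) = (+1)^1·(71/199); sign now +1
reciprocity: (71/199) = -1·(199/71) since 71 mod 4 = 3, 199 mod 4 = 3; sign now -1
(199/71) = (57/71)   [reduce mod 71]
reciprocity: (57/71) = +1·(71/57) since 57 mod 4 = 1, 71 mod 4 = 3; sign now -1
(71/57) = (14/57)   [reduce mod 57]
14 = 2^1·7; (2/57) = +1 since 57 mod 8 = 1, so (14/57) = (+1)^1·(7/57); sign now -1
reciprocity: (7/57) = +1·(57/7) since 7 mod 4 = 3, 57 mod 4 = 1; sign now -1
(57/7) = (1/7)   [reduce mod 7]
(1/7) = 1; final value = sign = -1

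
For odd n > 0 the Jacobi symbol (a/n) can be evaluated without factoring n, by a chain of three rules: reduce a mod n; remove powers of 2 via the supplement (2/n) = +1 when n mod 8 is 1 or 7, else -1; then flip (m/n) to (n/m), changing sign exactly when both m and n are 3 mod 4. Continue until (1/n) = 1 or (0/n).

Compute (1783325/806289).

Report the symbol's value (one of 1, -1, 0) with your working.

(1783325/806289) = (170747/806289)   [reduce mod 806289]
reciprocity: (170747/806289) = +1·(806289/170747) since 170747 mod 4 = 3, 806289 mod 4 = 1; sign now +1
(806289/170747) = (123301/170747)   [reduce mod 170747]
reciprocity: (123301/170747) = +1·(170747/123301) since 123301 mod 4 = 1, 170747 mod 4 = 3; sign now +1
(170747/123301) = (47446/123301)   [reduce mod 123301]
47446 = 2^1·23723; (2/123301) = -1 since 123301 mod 8 = 5, so (47446/123301) = (-1)^1·(23723/123301); sign now -1
reciprocity: (23723/123301) = +1·(123301/23723) since 23723 mod 4 = 3, 123301 mod 4 = 1; sign now -1
(123301/23723) = (4686/23723)   [reduce mod 23723]
4686 = 2^1·2343; (2/23723) = -1 since 23723 mod 8 = 3, so (4686/23723) = (-1)^1·(2343/23723); sign now +1
reciprocity: (2343/23723) = -1·(23723/2343) since 2343 mod 4 = 3, 23723 mod 4 = 3; sign now -1
(23723/2343) = (293/2343)   [reduce mod 2343]
reciprocity: (293/2343) = +1·(2343/293) since 293 mod 4 = 1, 2343 mod 4 = 3; sign now -1
(2343/293) = (292/293)   [reduce mod 293]
292 = 2^2·73; (2/293) = -1 since 293 mod 8 = 5, so (292/293) = (-1)^2·(73/293); sign now -1
reciprocity: (73/293) = +1·(293/73) since 73 mod 4 = 1, 293 mod 4 = 1; sign now -1
(293/73) = (1/73)   [reduce mod 73]
(1/73) = 1; final value = sign = -1

-1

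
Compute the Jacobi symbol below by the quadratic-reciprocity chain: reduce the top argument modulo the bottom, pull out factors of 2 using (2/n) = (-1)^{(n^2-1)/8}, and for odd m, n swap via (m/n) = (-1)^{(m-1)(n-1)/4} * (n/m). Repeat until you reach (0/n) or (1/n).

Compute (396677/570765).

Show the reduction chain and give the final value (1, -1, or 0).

-1

reciprocity: (396677/570765) = +1·(570765/396677) since 396677 mod 4 = 1, 570765 mod 4 = 1; sign now +1
(570765/396677) = (174088/396677)   [reduce mod 396677]
174088 = 2^3·21761; (2/396677) = -1 since 396677 mod 8 = 5, so (174088/396677) = (-1)^3·(21761/396677); sign now -1
reciprocity: (21761/396677) = +1·(396677/21761) since 21761 mod 4 = 1, 396677 mod 4 = 1; sign now -1
(396677/21761) = (4979/21761)   [reduce mod 21761]
reciprocity: (4979/21761) = +1·(21761/4979) since 4979 mod 4 = 3, 21761 mod 4 = 1; sign now -1
(21761/4979) = (1845/4979)   [reduce mod 4979]
reciprocity: (1845/4979) = +1·(4979/1845) since 1845 mod 4 = 1, 4979 mod 4 = 3; sign now -1
(4979/1845) = (1289/1845)   [reduce mod 1845]
reciprocity: (1289/1845) = +1·(1845/1289) since 1289 mod 4 = 1, 1845 mod 4 = 1; sign now -1
(1845/1289) = (556/1289)   [reduce mod 1289]
556 = 2^2·139; (2/1289) = +1 since 1289 mod 8 = 1, so (556/1289) = (+1)^2·(139/1289); sign now -1
reciprocity: (139/1289) = +1·(1289/139) since 139 mod 4 = 3, 1289 mod 4 = 1; sign now -1
(1289/139) = (38/139)   [reduce mod 139]
38 = 2^1·19; (2/139) = -1 since 139 mod 8 = 3, so (38/139) = (-1)^1·(19/139); sign now +1
reciprocity: (19/139) = -1·(139/19) since 19 mod 4 = 3, 139 mod 4 = 3; sign now -1
(139/19) = (6/19)   [reduce mod 19]
6 = 2^1·3; (2/19) = -1 since 19 mod 8 = 3, so (6/19) = (-1)^1·(3/19); sign now +1
reciprocity: (3/19) = -1·(19/3) since 3 mod 4 = 3, 19 mod 4 = 3; sign now -1
(19/3) = (1/3)   [reduce mod 3]
(1/3) = 1; final value = sign = -1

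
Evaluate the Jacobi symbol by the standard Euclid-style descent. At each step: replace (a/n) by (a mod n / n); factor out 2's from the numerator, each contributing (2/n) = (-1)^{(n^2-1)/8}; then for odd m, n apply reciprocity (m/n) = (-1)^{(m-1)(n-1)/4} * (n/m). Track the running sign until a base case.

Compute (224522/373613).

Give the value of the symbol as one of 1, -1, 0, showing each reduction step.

-1

factor out 2^1: 224522 = 2^1·112261; with 373613 mod 8 = 5, (2/373613) = -1; sign now -1; continue with (112261/373613)
flip (112261/373613) -> (373613/112261): both odd, 112261 mod 4 = 1, 373613 mod 4 = 1, so the flip contributes +1; sign now -1
(373613/112261): 373613 mod 112261 = 36830, so (373613/112261) = (36830/112261)
factor out 2^1: 36830 = 2^1·18415; with 112261 mod 8 = 5, (2/112261) = -1; sign now +1; continue with (18415/112261)
flip (18415/112261) -> (112261/18415): both odd, 18415 mod 4 = 3, 112261 mod 4 = 1, so the flip contributes +1; sign now +1
(112261/18415): 112261 mod 18415 = 1771, so (112261/18415) = (1771/18415)
flip (1771/18415) -> (18415/1771): both odd, 1771 mod 4 = 3, 18415 mod 4 = 3, so the flip contributes -1; sign now -1
(18415/1771): 18415 mod 1771 = 705, so (18415/1771) = (705/1771)
flip (705/1771) -> (1771/705): both odd, 705 mod 4 = 1, 1771 mod 4 = 3, so the flip contributes +1; sign now -1
(1771/705): 1771 mod 705 = 361, so (1771/705) = (361/705)
flip (361/705) -> (705/361): both odd, 361 mod 4 = 1, 705 mod 4 = 1, so the flip contributes +1; sign now -1
(705/361): 705 mod 361 = 344, so (705/361) = (344/361)
factor out 2^3: 344 = 2^3·43; with 361 mod 8 = 1, (2/361) = +1; sign now -1; continue with (43/361)
flip (43/361) -> (361/43): both odd, 43 mod 4 = 3, 361 mod 4 = 1, so the flip contributes +1; sign now -1
(361/43): 361 mod 43 = 17, so (361/43) = (17/43)
flip (17/43) -> (43/17): both odd, 17 mod 4 = 1, 43 mod 4 = 3, so the flip contributes +1; sign now -1
(43/17): 43 mod 17 = 9, so (43/17) = (9/17)
flip (9/17) -> (17/9): both odd, 9 mod 4 = 1, 17 mod 4 = 1, so the flip contributes +1; sign now -1
(17/9): 17 mod 9 = 8, so (17/9) = (8/9)
factor out 2^3: 8 = 2^3·1; with 9 mod 8 = 1, (2/9) = +1; sign now -1; continue with (1/9)
reached (1/9) = 1, so the symbol is -1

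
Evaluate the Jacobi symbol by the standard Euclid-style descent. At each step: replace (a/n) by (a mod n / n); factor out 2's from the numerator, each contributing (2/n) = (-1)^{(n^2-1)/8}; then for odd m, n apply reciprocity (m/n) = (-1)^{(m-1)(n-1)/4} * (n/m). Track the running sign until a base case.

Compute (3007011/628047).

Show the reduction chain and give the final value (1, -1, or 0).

(3007011/628047) = (494823/628047)   [reduce mod 628047]
reciprocity: (494823/628047) = -1·(628047/494823) since 494823 mod 4 = 3, 628047 mod 4 = 3; sign now -1
(628047/494823) = (133224/494823)   [reduce mod 494823]
133224 = 2^3·16653; (2/494823) = +1 since 494823 mod 8 = 7, so (133224/494823) = (+1)^3·(16653/494823); sign now -1
reciprocity: (16653/494823) = +1·(494823/16653) since 16653 mod 4 = 1, 494823 mod 4 = 3; sign now -1
(494823/16653) = (11886/16653)   [reduce mod 16653]
11886 = 2^1·5943; (2/16653) = -1 since 16653 mod 8 = 5, so (11886/16653) = (-1)^1·(5943/16653); sign now +1
reciprocity: (5943/16653) = +1·(16653/5943) since 5943 mod 4 = 3, 16653 mod 4 = 1; sign now +1
(16653/5943) = (4767/5943)   [reduce mod 5943]
reciprocity: (4767/5943) = -1·(5943/4767) since 4767 mod 4 = 3, 5943 mod 4 = 3; sign now -1
(5943/4767) = (1176/4767)   [reduce mod 4767]
1176 = 2^3·147; (2/4767) = +1 since 4767 mod 8 = 7, so (1176/4767) = (+1)^3·(147/4767); sign now -1
reciprocity: (147/4767) = -1·(4767/147) since 147 mod 4 = 3, 4767 mod 4 = 3; sign now +1
(4767/147) = (63/147)   [reduce mod 147]
reciprocity: (63/147) = -1·(147/63) since 63 mod 4 = 3, 147 mod 4 = 3; sign now -1
(147/63) = (21/63)   [reduce mod 63]
reciprocity: (21/63) = +1·(63/21) since 21 mod 4 = 1, 63 mod 4 = 3; sign now -1
(63/21) = (0/21)   [reduce mod 21]
(0/21) = 0   [gcd(a, n) > 1]; final value = 0

0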